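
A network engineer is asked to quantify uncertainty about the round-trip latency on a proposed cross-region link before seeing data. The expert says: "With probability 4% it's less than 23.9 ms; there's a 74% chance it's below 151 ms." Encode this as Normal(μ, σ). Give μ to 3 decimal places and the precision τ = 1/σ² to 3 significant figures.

μ = 116.845, τ = 0.000355

The p-quantile of Normal(μ,σ) is μ + z_p·σ, with z_{0.04} = -1.751 and z_{0.74} = 0.6433.
Eliminate σ: μ = (z₂·x₁ − z₁·x₂)/(z₂ − z₁) = (0.6433·23.9 − (-1.751)·151)/2.394 = 116.845.
Then σ = (x₂ − x₁)/(z₂ − z₁) = (151 − 23.9)/2.394 = 53.090.
Precision τ = 1/σ² = 1/53.09² = 0.000355.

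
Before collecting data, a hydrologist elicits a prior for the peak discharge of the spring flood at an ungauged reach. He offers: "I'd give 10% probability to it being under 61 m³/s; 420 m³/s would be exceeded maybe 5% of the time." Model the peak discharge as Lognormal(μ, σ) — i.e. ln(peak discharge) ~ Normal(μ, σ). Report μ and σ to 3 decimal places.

If T ~ Lognormal(μ,σ) then ln T ~ Normal(μ,σ), so the p-quantile of ln T is μ + z_p·σ.
ln(61) = 4.111 and ln(420) = 6.04; z_{0.1} = -1.282, z_{0.95} = 1.645.
σ = (6.04 − 4.111)/(1.645 − (-1.282)) = 0.659.
μ = 4.111 − (-1.282)·0.659 = 4.956.

μ ≈ 4.956, σ ≈ 0.659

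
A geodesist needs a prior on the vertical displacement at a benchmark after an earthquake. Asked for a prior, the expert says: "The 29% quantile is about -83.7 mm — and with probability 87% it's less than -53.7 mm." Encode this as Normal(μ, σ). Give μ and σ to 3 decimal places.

The p-quantile of Normal(μ,σ) is μ + z_p·σ, with z_{0.29} = -0.5534 and z_{0.87} = 1.126.
Eliminate σ: μ = (z₂·x₁ − z₁·x₂)/(z₂ − z₁) = (1.126·-83.7 − (-0.5534)·-53.7)/1.68 = -73.817.
Then σ = (x₂ − x₁)/(z₂ − z₁) = (-53.7 − -83.7)/1.68 = 17.860.

μ = -73.817, σ = 17.860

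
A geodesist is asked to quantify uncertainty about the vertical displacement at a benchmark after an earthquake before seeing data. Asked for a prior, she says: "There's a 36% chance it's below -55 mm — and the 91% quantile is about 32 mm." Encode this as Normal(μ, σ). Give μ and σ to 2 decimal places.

The p-quantile of Normal(μ,σ) is μ + z_p·σ, with z_{0.36} = -0.3585 and z_{0.91} = 1.341.
Eliminate σ: μ = (z₂·x₁ − z₁·x₂)/(z₂ − z₁) = (1.341·-55 − (-0.3585)·32)/1.699 = -36.65.
Then σ = (x₂ − x₁)/(z₂ − z₁) = (32 − -55)/1.699 = 51.20.

μ = -36.65, σ = 51.20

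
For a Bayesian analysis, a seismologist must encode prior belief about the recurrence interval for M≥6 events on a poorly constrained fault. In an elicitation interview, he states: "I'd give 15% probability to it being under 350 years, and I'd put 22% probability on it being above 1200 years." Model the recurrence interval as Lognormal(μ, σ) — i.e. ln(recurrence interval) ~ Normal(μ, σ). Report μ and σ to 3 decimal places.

μ ≈ 6.564, σ ≈ 0.681

If T ~ Lognormal(μ,σ) then ln T ~ Normal(μ,σ), so the p-quantile of ln T is μ + z_p·σ.
ln(350) = 5.858 and ln(1200) = 7.09; z_{0.15} = -1.036, z_{0.78} = 0.7722.
σ = (7.09 − 5.858)/(0.7722 − (-1.036)) = 0.681.
μ = 5.858 − (-1.036)·0.681 = 6.564.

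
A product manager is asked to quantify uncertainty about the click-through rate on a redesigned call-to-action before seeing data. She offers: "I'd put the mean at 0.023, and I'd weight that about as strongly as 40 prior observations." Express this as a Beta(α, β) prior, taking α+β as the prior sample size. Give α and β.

α = 0.92, β = 39.08

Under the effective-sample-size interpretation, Beta(α, β) has prior mean α/(α+β) and prior sample size α+β.
So α+β = 40 and α/(α+β) = 0.023, giving α = 0.023·40 = 0.92 and β = 40 − 0.92 = 39.08.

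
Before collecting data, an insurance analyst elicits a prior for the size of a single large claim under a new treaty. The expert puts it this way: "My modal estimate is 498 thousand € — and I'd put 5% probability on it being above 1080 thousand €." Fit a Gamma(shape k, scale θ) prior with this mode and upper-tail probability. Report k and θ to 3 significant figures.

k ≈ 5.6, θ ≈ 108

Gamma(k,θ) with k>1 has mode (k−1)θ, so θ = 498/(k−1).
Need P(X < 1080) = 0.95 with θ tied to k this way. Start at k = 2, θ = 498: P(X<1080) ≈ 0.638.
Too low — raise k to concentrate. Iterating converges to k ≈ 5.6.
Then θ = 498/(5.6−1) ≈ 108.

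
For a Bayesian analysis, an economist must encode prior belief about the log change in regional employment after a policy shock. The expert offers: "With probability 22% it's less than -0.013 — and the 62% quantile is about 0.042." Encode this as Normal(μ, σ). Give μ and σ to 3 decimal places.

For Normal(μ,σ), the p-quantile is μ + z_p·σ. Here z_{0.22} = -0.7722, z_{0.62} = 0.3055.
So -0.013 = μ − 0.7722σ and 0.042 = μ + 0.3055σ.
Subtracting: σ = (0.042 − -0.013)/(0.3055 − (-0.7722)) = 0.051.
Then μ = -0.013 − (-0.7722)·0.051 = 0.026.

μ = 0.026, σ = 0.051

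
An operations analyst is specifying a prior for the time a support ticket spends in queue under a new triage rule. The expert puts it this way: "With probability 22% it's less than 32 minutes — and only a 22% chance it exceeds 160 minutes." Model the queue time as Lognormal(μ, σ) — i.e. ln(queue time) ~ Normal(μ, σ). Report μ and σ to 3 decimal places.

If T ~ Lognormal(μ,σ) then ln T ~ Normal(μ,σ), so the p-quantile of ln T is μ + z_p·σ.
ln(32) = 3.466 and ln(160) = 5.075; z_{0.22} = -0.7722, z_{0.78} = 0.7722.
σ = (5.075 − 3.466)/(0.7722 − (-0.7722)) = 1.042.
μ = 3.466 − (-0.7722)·1.042 = 4.270.

μ ≈ 4.270, σ ≈ 1.042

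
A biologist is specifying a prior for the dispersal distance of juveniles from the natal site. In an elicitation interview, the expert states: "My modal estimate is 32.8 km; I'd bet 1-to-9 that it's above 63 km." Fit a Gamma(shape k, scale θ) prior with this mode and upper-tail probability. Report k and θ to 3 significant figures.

Gamma(k,θ) with k>1 has mode (k−1)θ, so θ = 32.8/(k−1).
Need P(X < 63) = 0.9 with θ tied to k this way. Start at k = 2, θ = 32.8: P(X<63) ≈ 0.572.
Too low — raise k to concentrate. Iterating converges to k ≈ 5.49.
Then θ = 32.8/(5.49−1) ≈ 7.3.

k ≈ 5.49, θ ≈ 7.3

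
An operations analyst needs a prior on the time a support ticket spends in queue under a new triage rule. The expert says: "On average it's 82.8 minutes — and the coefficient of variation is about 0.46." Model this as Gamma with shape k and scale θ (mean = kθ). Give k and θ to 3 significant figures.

For Gamma(k, scale θ): mean = kθ, variance = kθ², so CV = 1/√k.
CV = 0.46, hence k = 1/CV² = 4.73.
Then θ = mean/k = 82.8/4.73 = 17.5.

k ≈ 4.73, θ ≈ 17.5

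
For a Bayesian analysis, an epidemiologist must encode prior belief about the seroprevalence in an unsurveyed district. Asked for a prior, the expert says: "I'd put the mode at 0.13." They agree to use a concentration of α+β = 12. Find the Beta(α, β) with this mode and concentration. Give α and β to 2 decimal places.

For α,β > 1 the Beta mode is (α−1)/(α+β−2). With α+β = 12, the mode is (α−1)/10.
Set (α−1)/10 = 0.13 → α = 1 + 0.13·10 = 2.30.
β = 12 − α = 9.70.

α = 2.30, β = 9.70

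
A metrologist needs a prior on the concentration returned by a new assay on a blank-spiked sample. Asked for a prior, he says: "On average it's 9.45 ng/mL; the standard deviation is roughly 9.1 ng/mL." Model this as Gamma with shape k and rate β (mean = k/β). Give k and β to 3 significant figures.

For Gamma(k, rate β): mean = k/β, variance = k/β², so CV = 1/√k.
CV = SD/mean = 9.1/9.45 = 0.963, hence k = 1/CV² = 1.08.
Then β = k/mean = 1.08/9.45 = 0.114.

k ≈ 1.08, β ≈ 0.114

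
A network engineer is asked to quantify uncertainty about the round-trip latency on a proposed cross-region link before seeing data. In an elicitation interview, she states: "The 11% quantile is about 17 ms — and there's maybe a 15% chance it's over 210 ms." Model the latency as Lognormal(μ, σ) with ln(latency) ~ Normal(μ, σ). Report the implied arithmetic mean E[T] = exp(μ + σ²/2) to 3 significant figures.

If T ~ Lognormal(μ,σ) then ln T ~ Normal(μ,σ), so the p-quantile of ln T is μ + z_p·σ.
ln(17) = 2.833 and ln(210) = 5.347; z_{0.11} = -1.227, z_{0.85} = 1.036.
σ = (5.347 − 2.833)/(1.036 − (-1.227)) = 1.111.
μ = 2.833 − (-1.227)·1.111 = 4.196.
E[T] = exp(μ + σ²/2) = exp(4.196 + 0.6170) = 123 ms.

E[T] ≈ 123 ms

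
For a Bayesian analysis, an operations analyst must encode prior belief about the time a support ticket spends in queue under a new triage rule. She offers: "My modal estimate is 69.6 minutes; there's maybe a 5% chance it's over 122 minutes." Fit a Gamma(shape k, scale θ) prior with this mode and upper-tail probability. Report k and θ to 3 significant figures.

Gamma(k,θ) with k>1 has mode (k−1)θ, so θ = 69.6/(k−1).
Need P(X < 122) = 0.95 with θ tied to k this way. Start at k = 2, θ = 69.6: P(X<122) ≈ 0.523.
Too low — raise k to concentrate. Iterating converges to k ≈ 9.86.
Then θ = 69.6/(9.86−1) ≈ 7.86.

k ≈ 9.86, θ ≈ 7.86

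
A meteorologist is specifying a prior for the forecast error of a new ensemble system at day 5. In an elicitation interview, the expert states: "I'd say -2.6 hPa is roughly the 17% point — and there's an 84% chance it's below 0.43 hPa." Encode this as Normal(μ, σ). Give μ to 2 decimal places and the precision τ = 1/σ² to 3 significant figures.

The p-quantile of Normal(μ,σ) is μ + z_p·σ, with z_{0.17} = -0.9542 and z_{0.84} = 0.9945.
Eliminate σ: μ = (z₂·x₁ − z₁·x₂)/(z₂ − z₁) = (0.9945·-2.6 − (-0.9542)·0.43)/1.949 = -1.12.
Then σ = (x₂ − x₁)/(z₂ − z₁) = (0.43 − -2.6)/1.949 = 1.55.
Precision τ = 1/σ² = 1/1.555² = 0.414.

μ = -1.12, τ = 0.414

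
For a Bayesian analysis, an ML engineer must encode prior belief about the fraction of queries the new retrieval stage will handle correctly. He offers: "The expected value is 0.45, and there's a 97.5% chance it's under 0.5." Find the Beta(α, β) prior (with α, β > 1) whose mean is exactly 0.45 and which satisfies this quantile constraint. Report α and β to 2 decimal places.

With mean 0.45 fixed, write α = 0.45s, β = 0.55s where s = α+β.
Need P(θ < 0.5) = 0.975 under Beta(0.45s, 0.55s). Normal approximation: (q−m)/√(m(1−m)/s) ≈ z_{0.975} = 1.96, so s ≈ 0.45·0.55·(1.96)²/(0.5−0.45)² = 380.3.
At s = 380.3: P(θ<0.5) ≈ 0.975. Adjusting to match 0.975 gives s ≈ 382.67.
So α = 0.45·382.67 ≈ 172.20, β = 0.55·382.67 ≈ 210.47.

α ≈ 172.20, β ≈ 210.47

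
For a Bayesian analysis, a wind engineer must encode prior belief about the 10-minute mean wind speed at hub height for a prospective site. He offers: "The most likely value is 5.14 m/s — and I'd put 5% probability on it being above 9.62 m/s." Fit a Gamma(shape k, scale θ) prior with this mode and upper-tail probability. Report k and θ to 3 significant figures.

Gamma(k,θ) with k>1 has mode (k−1)θ, so θ = 5.14/(k−1).
Need P(X < 9.62) = 0.95 with θ tied to k this way. Start at k = 2, θ = 5.14: P(X<9.62) ≈ 0.558.
Too low — raise k to concentrate. Iterating converges to k ≈ 8.08.
Then θ = 5.14/(8.08−1) ≈ 0.726.

k ≈ 8.08, θ ≈ 0.726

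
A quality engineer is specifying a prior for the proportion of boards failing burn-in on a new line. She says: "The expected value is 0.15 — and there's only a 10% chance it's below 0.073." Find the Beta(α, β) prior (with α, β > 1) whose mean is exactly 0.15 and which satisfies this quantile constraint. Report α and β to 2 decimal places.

With mean 0.15 fixed, write α = 0.15s, β = 0.85s where s = α+β.
Need P(θ < 0.073) = 0.1 under Beta(0.15s, 0.85s). Normal approximation: (q−m)/√(m(1−m)/s) ≈ z_{0.1} = -1.28, so s ≈ 0.15·0.85·(-1.28)²/(0.073−0.15)² = 35.3.
At s = 35.3: P(θ<0.073) ≈ 0.076. Adjusting to match 0.1 gives s ≈ 29.35.
So α = 0.15·29.35 ≈ 4.40, β = 0.85·29.35 ≈ 24.94.

α ≈ 4.40, β ≈ 24.94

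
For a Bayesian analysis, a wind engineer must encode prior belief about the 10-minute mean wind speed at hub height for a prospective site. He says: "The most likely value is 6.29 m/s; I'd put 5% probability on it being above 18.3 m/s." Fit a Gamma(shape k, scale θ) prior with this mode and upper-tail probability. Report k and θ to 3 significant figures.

k ≈ 3.33, θ ≈ 2.69

Gamma(k,θ) with k>1 has mode (k−1)θ, so θ = 6.29/(k−1).
Need P(X < 18.3) = 0.95 with θ tied to k this way. Start at k = 2, θ = 6.29: P(X<18.3) ≈ 0.787.
Too low — raise k to concentrate. Iterating converges to k ≈ 3.33.
Then θ = 6.29/(3.33−1) ≈ 2.69.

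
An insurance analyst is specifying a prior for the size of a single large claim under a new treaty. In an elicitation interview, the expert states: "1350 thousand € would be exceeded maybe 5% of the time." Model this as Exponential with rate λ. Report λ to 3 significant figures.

λ ≈ 0.00222

P(T > 1350.0) = e^(−λ·1350.0) = 0.05, so λ = −ln(0.05)/1350.0 = 0.00222.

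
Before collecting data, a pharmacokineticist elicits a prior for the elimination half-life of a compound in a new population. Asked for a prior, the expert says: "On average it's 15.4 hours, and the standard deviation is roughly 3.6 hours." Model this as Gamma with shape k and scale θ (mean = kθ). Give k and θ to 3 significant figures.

For Gamma(k, scale θ): mean = kθ, variance = kθ², so CV = 1/√k.
CV = SD/mean = 3.6/15.4 = 0.2338, hence k = 1/CV² = 18.3.
Then θ = mean/k = 15.4/18.3 = 0.842.

k ≈ 18.3, θ ≈ 0.842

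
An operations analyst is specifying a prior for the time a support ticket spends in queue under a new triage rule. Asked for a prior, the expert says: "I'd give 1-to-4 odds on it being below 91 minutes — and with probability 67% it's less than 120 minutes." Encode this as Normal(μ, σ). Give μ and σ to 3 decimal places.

The p-quantile of Normal(μ,σ) is μ + z_p·σ, with z_{0.2} = -0.8416 and z_{0.67} = 0.4399.
Eliminate σ: μ = (z₂·x₁ − z₁·x₂)/(z₂ − z₁) = (0.4399·91 − (-0.8416)·120)/1.282 = 110.045.
Then σ = (x₂ − x₁)/(z₂ − z₁) = (120 − 91)/1.282 = 22.629.

μ = 110.045, σ = 22.629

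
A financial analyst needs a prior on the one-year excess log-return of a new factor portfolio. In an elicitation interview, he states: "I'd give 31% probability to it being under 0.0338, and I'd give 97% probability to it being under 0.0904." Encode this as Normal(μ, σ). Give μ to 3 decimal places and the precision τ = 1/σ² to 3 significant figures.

The p-quantile of Normal(μ,σ) is μ + z_p·σ, with z_{0.31} = -0.4959 and z_{0.97} = 1.881.
Eliminate σ: μ = (z₂·x₁ − z₁·x₂)/(z₂ − z₁) = (1.881·0.0338 − (-0.4959)·0.0904)/2.377 = 0.046.
Then σ = (x₂ − x₁)/(z₂ − z₁) = (0.0904 − 0.0338)/2.377 = 0.024.
Precision τ = 1/σ² = 1/0.02382² = 1760.

μ = 0.046, τ = 1760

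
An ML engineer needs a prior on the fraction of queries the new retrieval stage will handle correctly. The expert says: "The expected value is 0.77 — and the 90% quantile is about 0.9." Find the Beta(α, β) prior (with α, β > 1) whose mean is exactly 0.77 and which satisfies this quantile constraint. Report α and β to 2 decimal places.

α ≈ 10.92, β ≈ 3.26

With mean 0.77 fixed, write α = 0.77s, β = 0.23s where s = α+β.
Need P(θ < 0.9) = 0.9 under Beta(0.77s, 0.23s). Normal approximation: (q−m)/√(m(1−m)/s) ≈ z_{0.9} = 1.28, so s ≈ 0.77·0.23·(1.28)²/(0.9−0.77)² = 17.2.
At s = 17.2: P(θ<0.9) ≈ 0.925. Adjusting to match 0.9 gives s ≈ 14.19.
So α = 0.77·14.19 ≈ 10.92, β = 0.23·14.19 ≈ 3.26.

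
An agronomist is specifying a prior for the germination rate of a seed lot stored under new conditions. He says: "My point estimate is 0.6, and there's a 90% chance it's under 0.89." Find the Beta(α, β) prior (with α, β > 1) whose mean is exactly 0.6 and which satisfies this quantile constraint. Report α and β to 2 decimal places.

With mean 0.6 fixed, write α = 0.6s, β = 0.4s where s = α+β.
Need P(θ < 0.89) = 0.9 under Beta(0.6s, 0.4s). Normal approximation: (q−m)/√(m(1−m)/s) ≈ z_{0.9} = 1.28, so s ≈ 0.6·0.4·(1.28)²/(0.89−0.6)² = 4.7.
At s = 4.7: P(θ<0.89) ≈ 0.930. Adjusting to match 0.9 gives s ≈ 3.71.
So α = 0.6·3.71 ≈ 2.22, β = 0.4·3.71 ≈ 1.48.

α ≈ 2.22, β ≈ 1.48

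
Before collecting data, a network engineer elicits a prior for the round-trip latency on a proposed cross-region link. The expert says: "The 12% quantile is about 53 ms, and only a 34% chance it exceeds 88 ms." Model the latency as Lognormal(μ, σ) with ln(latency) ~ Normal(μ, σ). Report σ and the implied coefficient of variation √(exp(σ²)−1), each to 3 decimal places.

σ ≈ 0.319, CV ≈ 0.328

If T ~ Lognormal(μ,σ) then ln T ~ Normal(μ,σ), so the p-quantile of ln T is μ + z_p·σ.
ln(53) = 3.97 and ln(88) = 4.477; z_{0.12} = -1.175, z_{0.66} = 0.4125.
σ = (4.477 − 3.97)/(0.4125 − (-1.175)) = 0.319.
μ = 3.97 − (-1.175)·0.319 = 4.346.
CV = √(exp(σ²)−1) = √(exp(0.1020)−1) = 0.328.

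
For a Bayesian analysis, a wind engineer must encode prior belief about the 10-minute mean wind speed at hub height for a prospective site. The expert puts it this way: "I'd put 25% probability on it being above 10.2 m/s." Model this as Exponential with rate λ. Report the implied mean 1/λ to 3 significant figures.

mean ≈ 7.36 m/s

P(T > 10.2) = e^(−λ·10.2) = 0.25, so λ = −ln(0.25)/10.2 = 0.136.
Mean = 1/λ = 7.36 m/s.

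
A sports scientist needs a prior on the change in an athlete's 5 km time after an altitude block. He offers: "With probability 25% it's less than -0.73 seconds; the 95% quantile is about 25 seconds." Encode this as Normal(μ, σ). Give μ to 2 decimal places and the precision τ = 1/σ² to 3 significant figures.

For Normal(μ,σ), the p-quantile is μ + z_p·σ. Here z_{0.25} = -0.6745, z_{0.95} = 1.645.
So -0.73 = μ − 0.6745σ and 25 = μ + 1.645σ.
Subtracting: σ = (25 − -0.73)/(1.645 − (-0.6745)) = 11.09.
Then μ = -0.73 − (-0.6745)·11.09 = 6.75.
Precision τ = 1/σ² = 1/11.09² = 0.00813.

μ = 6.75, τ = 0.00813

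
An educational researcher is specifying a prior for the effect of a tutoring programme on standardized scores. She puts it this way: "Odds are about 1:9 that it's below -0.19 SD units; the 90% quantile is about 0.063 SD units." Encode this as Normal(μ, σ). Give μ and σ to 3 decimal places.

The p-quantile of Normal(μ,σ) is μ + z_p·σ, with z_{0.1} = -1.282 and z_{0.9} = 1.282.
Eliminate σ: μ = (z₂·x₁ − z₁·x₂)/(z₂ − z₁) = (1.282·-0.19 − (-1.282)·0.063)/2.563 = -0.064.
Then σ = (x₂ − x₁)/(z₂ − z₁) = (0.063 − -0.19)/2.563 = 0.099.

μ = -0.064, σ = 0.099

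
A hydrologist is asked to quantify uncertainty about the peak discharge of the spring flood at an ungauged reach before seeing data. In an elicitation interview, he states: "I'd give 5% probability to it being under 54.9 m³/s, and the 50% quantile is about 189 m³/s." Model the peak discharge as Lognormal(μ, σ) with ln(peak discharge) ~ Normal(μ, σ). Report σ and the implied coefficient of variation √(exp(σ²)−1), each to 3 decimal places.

If T ~ Lognormal(μ,σ) then ln T ~ Normal(μ,σ), so the p-quantile of ln T is μ + z_p·σ.
ln(54.9) = 4.006 and ln(189) = 5.242; z_{0.05} = -1.645, z_{0.5} = 0.
σ = (5.242 − 4.006)/(0 − (-1.645)) = 0.752.
μ = 4.006 − (-1.645)·0.752 = 5.242.
CV = √(exp(σ²)−1) = √(exp(0.5649)−1) = 0.871.

σ ≈ 0.752, CV ≈ 0.871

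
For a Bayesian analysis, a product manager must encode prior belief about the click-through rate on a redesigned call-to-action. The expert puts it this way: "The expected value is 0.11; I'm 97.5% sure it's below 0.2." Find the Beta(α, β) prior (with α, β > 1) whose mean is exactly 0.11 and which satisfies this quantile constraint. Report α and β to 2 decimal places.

With mean 0.11 fixed, write α = 0.11s, β = 0.89s where s = α+β.
Need P(θ < 0.2) = 0.975 under Beta(0.11s, 0.89s). Normal approximation: (q−m)/√(m(1−m)/s) ≈ z_{0.975} = 1.96, so s ≈ 0.11·0.89·(1.96)²/(0.2−0.11)² = 46.4.
At s = 46.4: P(θ<0.2) ≈ 0.960. Adjusting to match 0.975 gives s ≈ 59.74.
So α = 0.11·59.74 ≈ 6.57, β = 0.89·59.74 ≈ 53.16.

α ≈ 6.57, β ≈ 53.16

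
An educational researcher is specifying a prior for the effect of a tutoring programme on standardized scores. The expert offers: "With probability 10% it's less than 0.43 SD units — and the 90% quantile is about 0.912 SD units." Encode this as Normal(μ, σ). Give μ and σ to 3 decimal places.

μ = 0.671, σ = 0.188

The p-quantile of Normal(μ,σ) is μ + z_p·σ, with z_{0.1} = -1.282 and z_{0.9} = 1.282.
Eliminate σ: μ = (z₂·x₁ − z₁·x₂)/(z₂ − z₁) = (1.282·0.43 − (-1.282)·0.912)/2.563 = 0.671.
Then σ = (x₂ − x₁)/(z₂ − z₁) = (0.912 − 0.43)/2.563 = 0.188.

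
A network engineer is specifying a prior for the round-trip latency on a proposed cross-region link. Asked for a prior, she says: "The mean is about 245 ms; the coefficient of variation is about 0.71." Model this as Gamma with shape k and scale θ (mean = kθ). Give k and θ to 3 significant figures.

For Gamma(k, scale θ): mean = kθ, variance = kθ², so CV = 1/√k.
CV = 0.71, hence k = 1/CV² = 1.98.
Then θ = mean/k = 245/1.98 = 124.

k ≈ 1.98, θ ≈ 124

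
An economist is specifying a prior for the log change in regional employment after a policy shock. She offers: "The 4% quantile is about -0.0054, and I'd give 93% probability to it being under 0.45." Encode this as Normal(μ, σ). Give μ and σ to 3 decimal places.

For Normal(μ,σ), the p-quantile is μ + z_p·σ. Here z_{0.04} = -1.751, z_{0.93} = 1.476.
So -0.0054 = μ − 1.751σ and 0.45 = μ + 1.476σ.
Subtracting: σ = (0.45 − -0.0054)/(1.476 − (-1.751)) = 0.141.
Then μ = -0.0054 − (-1.751)·0.141 = 0.242.

μ = 0.242, σ = 0.141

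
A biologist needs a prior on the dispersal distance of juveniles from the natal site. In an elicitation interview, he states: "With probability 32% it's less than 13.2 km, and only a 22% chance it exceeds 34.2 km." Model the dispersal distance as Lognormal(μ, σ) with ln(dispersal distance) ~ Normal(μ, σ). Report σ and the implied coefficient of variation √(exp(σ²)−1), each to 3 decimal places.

If T ~ Lognormal(μ,σ) then ln T ~ Normal(μ,σ), so the p-quantile of ln T is μ + z_p·σ.
ln(13.2) = 2.58 and ln(34.2) = 3.532; z_{0.32} = -0.4677, z_{0.78} = 0.7722.
σ = (3.532 − 2.58)/(0.7722 − (-0.4677)) = 0.768.
μ = 2.58 − (-0.4677)·0.768 = 2.939.
CV = √(exp(σ²)−1) = √(exp(0.5895)−1) = 0.896.

σ ≈ 0.768, CV ≈ 0.896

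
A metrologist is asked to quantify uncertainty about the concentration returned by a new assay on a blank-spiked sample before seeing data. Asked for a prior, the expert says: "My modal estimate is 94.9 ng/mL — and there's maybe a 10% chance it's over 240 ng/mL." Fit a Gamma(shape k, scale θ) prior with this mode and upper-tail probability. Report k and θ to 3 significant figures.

k ≈ 3.23, θ ≈ 42.6

Gamma(k,θ) with k>1 has mode (k−1)θ, so θ = 94.9/(k−1).
Need P(X < 240) = 0.9 with θ tied to k this way. Start at k = 2, θ = 94.9: P(X<240) ≈ 0.719.
Too low — raise k to concentrate. Iterating converges to k ≈ 3.23.
Then θ = 94.9/(3.23−1) ≈ 42.6.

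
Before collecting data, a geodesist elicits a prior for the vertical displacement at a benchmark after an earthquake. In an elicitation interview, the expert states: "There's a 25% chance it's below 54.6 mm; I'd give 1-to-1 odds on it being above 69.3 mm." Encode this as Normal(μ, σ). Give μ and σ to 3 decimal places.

For Normal(μ,σ), the p-quantile is μ + z_p·σ. Here z_{0.25} = -0.6745, z_{0.5} = 0.
So 54.6 = μ − 0.6745σ and 69.3 = μ + 0σ.
Subtracting: σ = (69.3 − 54.6)/(0 − (-0.6745)) = 21.794.
Then μ = 54.6 − (-0.6745)·21.794 = 69.300.

μ = 69.300, σ = 21.794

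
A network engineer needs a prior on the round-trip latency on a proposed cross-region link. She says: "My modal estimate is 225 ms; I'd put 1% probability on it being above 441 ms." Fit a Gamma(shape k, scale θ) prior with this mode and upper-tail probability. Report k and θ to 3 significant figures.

Gamma(k,θ) with k>1 has mode (k−1)θ, so θ = 225/(k−1).
Need P(X < 441) = 0.99 with θ tied to k this way. Start at k = 2, θ = 225: P(X<441) ≈ 0.583.
Too low — raise k to concentrate. Iterating converges to k ≈ 11.9.
Then θ = 225/(11.9−1) ≈ 20.7.

k ≈ 11.9, θ ≈ 20.7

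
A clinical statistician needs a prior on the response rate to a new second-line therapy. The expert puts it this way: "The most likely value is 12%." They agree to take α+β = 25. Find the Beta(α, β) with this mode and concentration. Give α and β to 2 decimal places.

α = 3.76, β = 21.24

For α,β > 1 the Beta mode is (α−1)/(α+β−2). With α+β = 25, the mode is (α−1)/23.
Set (α−1)/23 = 0.12 → α = 1 + 0.12·23 = 3.76.
β = 25 − α = 21.24.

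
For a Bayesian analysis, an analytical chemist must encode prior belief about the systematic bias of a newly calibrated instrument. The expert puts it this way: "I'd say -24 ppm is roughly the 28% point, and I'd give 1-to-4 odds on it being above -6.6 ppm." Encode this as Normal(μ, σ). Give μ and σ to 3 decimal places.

μ = -16.881, σ = 12.215

The p-quantile of Normal(μ,σ) is μ + z_p·σ, with z_{0.28} = -0.5828 and z_{0.8} = 0.8416.
Eliminate σ: μ = (z₂·x₁ − z₁·x₂)/(z₂ − z₁) = (0.8416·-24 − (-0.5828)·-6.6)/1.424 = -16.881.
Then σ = (x₂ − x₁)/(z₂ − z₁) = (-6.6 − -24)/1.424 = 12.215.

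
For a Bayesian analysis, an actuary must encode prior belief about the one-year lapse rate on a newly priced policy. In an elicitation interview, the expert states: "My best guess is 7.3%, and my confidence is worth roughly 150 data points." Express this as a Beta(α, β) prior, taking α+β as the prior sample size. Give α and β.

Under the effective-sample-size interpretation, Beta(α, β) has prior mean α/(α+β) and prior sample size α+β.
So α+β = 150 and α/(α+β) = 0.073, giving α = 0.073·150 = 10.95 and β = 150 − 10.95 = 139.05.

α = 10.95, β = 139.05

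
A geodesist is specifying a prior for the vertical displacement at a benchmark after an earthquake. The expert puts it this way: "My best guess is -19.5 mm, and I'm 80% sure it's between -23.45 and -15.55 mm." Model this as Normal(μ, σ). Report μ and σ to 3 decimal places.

A symmetric 80% interval runs μ ± z·σ with z = 1.282.
Half-width = 3.95, so σ = 3.95/1.282 = 3.082.
μ is the stated best guess, -19.500.

μ = -19.500, σ = 3.082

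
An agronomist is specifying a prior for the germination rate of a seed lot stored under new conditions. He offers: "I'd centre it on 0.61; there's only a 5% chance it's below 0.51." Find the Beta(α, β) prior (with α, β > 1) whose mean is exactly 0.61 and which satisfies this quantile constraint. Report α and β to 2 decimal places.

With mean 0.61 fixed, write α = 0.61s, β = 0.39s where s = α+β.
Need P(θ < 0.51) = 0.05 under Beta(0.61s, 0.39s). Normal approximation: (q−m)/√(m(1−m)/s) ≈ z_{0.05} = -1.64, so s ≈ 0.61·0.39·(-1.64)²/(0.51−0.61)² = 64.4.
At s = 64.4: P(θ<0.51) ≈ 0.052. Adjusting to match 0.05 gives s ≈ 65.98.
So α = 0.61·65.98 ≈ 40.25, β = 0.39·65.98 ≈ 25.73.

α ≈ 40.25, β ≈ 25.73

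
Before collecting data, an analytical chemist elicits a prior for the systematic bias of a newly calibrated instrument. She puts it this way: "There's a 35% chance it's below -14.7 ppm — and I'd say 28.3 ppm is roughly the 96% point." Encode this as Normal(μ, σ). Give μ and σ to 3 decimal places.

μ = -6.943, σ = 20.131

For Normal(μ,σ), the p-quantile is μ + z_p·σ. Here z_{0.35} = -0.3853, z_{0.96} = 1.751.
So -14.7 = μ − 0.3853σ and 28.3 = μ + 1.751σ.
Subtracting: σ = (28.3 − -14.7)/(1.751 − (-0.3853)) = 20.131.
Then μ = -14.7 − (-0.3853)·20.131 = -6.943.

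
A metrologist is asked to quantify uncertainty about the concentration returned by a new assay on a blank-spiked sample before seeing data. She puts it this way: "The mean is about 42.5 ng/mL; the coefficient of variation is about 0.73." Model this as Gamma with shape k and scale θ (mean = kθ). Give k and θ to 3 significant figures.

k ≈ 1.88, θ ≈ 22.6

For Gamma(k, scale θ): mean = kθ, variance = kθ², so CV = 1/√k.
CV = 0.73, hence k = 1/CV² = 1.88.
Then θ = mean/k = 42.5/1.88 = 22.6.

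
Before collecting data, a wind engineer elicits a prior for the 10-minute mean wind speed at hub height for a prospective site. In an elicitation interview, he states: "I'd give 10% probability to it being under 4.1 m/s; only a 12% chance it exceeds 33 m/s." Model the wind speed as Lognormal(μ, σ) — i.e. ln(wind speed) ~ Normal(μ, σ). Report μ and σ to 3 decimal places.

If T ~ Lognormal(μ,σ) then ln T ~ Normal(μ,σ), so the p-quantile of ln T is μ + z_p·σ.
ln(4.1) = 1.411 and ln(33) = 3.497; z_{0.1} = -1.282, z_{0.88} = 1.175.
σ = (3.497 − 1.411)/(1.175 − (-1.282)) = 0.849.
μ = 1.411 − (-1.282)·0.849 = 2.499.

μ ≈ 2.499, σ ≈ 0.849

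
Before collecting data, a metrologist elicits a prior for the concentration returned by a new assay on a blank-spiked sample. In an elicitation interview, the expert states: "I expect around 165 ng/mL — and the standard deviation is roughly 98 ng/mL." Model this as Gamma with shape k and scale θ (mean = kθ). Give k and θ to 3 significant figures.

k ≈ 2.83, θ ≈ 58.2

For Gamma(k, scale θ): mean = kθ, variance = kθ², so CV = 1/√k.
CV = SD/mean = 98/165 = 0.5939, hence k = 1/CV² = 2.83.
Then θ = mean/k = 165/2.83 = 58.2.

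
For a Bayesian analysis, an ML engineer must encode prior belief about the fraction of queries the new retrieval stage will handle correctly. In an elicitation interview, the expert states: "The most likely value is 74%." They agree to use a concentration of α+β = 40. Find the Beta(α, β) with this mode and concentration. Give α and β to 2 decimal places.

For α,β > 1 the Beta mode is (α−1)/(α+β−2). With α+β = 40, the mode is (α−1)/38.
Set (α−1)/38 = 0.74 → α = 1 + 0.74·38 = 29.12.
β = 40 − α = 10.88.

α = 29.12, β = 10.88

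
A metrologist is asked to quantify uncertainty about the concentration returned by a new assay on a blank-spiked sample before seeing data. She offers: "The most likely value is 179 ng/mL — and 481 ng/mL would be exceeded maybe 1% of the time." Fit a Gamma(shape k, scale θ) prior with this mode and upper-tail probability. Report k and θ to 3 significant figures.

k ≈ 5.73, θ ≈ 37.9

Gamma(k,θ) with k>1 has mode (k−1)θ, so θ = 179/(k−1).
Need P(X < 481) = 0.99 with θ tied to k this way. Start at k = 2, θ = 179: P(X<481) ≈ 0.749.
Too low — raise k to concentrate. Iterating converges to k ≈ 5.73.
Then θ = 179/(5.73−1) ≈ 37.9.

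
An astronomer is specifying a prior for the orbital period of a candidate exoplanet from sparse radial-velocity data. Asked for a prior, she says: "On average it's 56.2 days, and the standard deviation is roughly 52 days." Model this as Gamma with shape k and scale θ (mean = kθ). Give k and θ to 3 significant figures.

For Gamma(k, scale θ): mean = kθ, variance = kθ², so CV = 1/√k.
CV = SD/mean = 52/56.2 = 0.9253, hence k = 1/CV² = 1.17.
Then θ = mean/k = 56.2/1.17 = 48.1.

k ≈ 1.17, θ ≈ 48.1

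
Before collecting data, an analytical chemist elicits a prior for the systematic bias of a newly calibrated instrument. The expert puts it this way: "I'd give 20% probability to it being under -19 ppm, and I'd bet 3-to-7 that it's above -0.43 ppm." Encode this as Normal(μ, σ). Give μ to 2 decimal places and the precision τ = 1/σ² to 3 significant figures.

μ = -7.56, τ = 0.00541

The p-quantile of Normal(μ,σ) is μ + z_p·σ, with z_{0.2} = -0.8416 and z_{0.7} = 0.5244.
Eliminate σ: μ = (z₂·x₁ − z₁·x₂)/(z₂ − z₁) = (0.5244·-19 − (-0.8416)·-0.43)/1.366 = -7.56.
Then σ = (x₂ − x₁)/(z₂ − z₁) = (-0.43 − -19)/1.366 = 13.59.
Precision τ = 1/σ² = 1/13.59² = 0.00541.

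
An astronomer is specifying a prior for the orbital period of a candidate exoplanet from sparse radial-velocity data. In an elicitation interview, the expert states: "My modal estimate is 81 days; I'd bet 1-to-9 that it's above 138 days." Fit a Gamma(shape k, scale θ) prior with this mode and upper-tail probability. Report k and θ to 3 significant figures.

k ≈ 7.67, θ ≈ 12.1

Gamma(k,θ) with k>1 has mode (k−1)θ, so θ = 81/(k−1).
Need P(X < 138) = 0.9 with θ tied to k this way. Start at k = 2, θ = 81: P(X<138) ≈ 0.508.
Too low — raise k to concentrate. Iterating converges to k ≈ 7.67.
Then θ = 81/(7.67−1) ≈ 12.1.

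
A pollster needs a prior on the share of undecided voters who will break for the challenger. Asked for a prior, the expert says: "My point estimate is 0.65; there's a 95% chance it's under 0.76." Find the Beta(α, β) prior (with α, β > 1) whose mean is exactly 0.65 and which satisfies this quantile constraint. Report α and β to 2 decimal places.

α ≈ 30.32, β ≈ 16.33

With mean 0.65 fixed, write α = 0.65s, β = 0.35s where s = α+β.
Need P(θ < 0.76) = 0.95 under Beta(0.65s, 0.35s). Normal approximation: (q−m)/√(m(1−m)/s) ≈ z_{0.95} = 1.64, so s ≈ 0.65·0.35·(1.64)²/(0.76−0.65)² = 50.9.
At s = 50.9: P(θ<0.76) ≈ 0.957. Adjusting to match 0.95 gives s ≈ 46.65.
So α = 0.65·46.65 ≈ 30.32, β = 0.35·46.65 ≈ 16.33.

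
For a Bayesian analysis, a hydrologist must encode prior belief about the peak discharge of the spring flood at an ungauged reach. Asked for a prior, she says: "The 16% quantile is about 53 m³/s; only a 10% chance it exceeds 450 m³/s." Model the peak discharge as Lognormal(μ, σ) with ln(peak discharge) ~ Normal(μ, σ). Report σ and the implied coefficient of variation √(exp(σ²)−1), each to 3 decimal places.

σ ≈ 0.940, CV ≈ 1.191

If T ~ Lognormal(μ,σ) then ln T ~ Normal(μ,σ), so the p-quantile of ln T is μ + z_p·σ.
ln(53) = 3.97 and ln(450) = 6.109; z_{0.16} = -0.9945, z_{0.9} = 1.282.
σ = (6.109 − 3.97)/(1.282 − (-0.9945)) = 0.940.
μ = 3.97 − (-0.9945)·0.940 = 4.905.
CV = √(exp(σ²)−1) = √(exp(0.8832)−1) = 1.191.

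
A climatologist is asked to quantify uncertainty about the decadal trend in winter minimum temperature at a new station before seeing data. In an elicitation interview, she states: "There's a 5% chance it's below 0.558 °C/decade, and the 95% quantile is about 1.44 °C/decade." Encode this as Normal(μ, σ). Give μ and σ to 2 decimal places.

The p-quantile of Normal(μ,σ) is μ + z_p·σ, with z_{0.05} = -1.645 and z_{0.95} = 1.645.
Eliminate σ: μ = (z₂·x₁ − z₁·x₂)/(z₂ − z₁) = (1.645·0.558 − (-1.645)·1.44)/3.29 = 1.00.
Then σ = (x₂ − x₁)/(z₂ − z₁) = (1.44 − 0.558)/3.29 = 0.27.

μ = 1.00, σ = 0.27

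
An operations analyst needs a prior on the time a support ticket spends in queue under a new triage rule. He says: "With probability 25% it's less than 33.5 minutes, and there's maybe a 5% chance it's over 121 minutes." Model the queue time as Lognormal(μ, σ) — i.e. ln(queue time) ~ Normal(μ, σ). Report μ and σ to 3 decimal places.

μ ≈ 3.885, σ ≈ 0.554

If T ~ Lognormal(μ,σ) then ln T ~ Normal(μ,σ), so the p-quantile of ln T is μ + z_p·σ.
ln(33.5) = 3.512 and ln(121) = 4.796; z_{0.25} = -0.6745, z_{0.95} = 1.645.
σ = (4.796 − 3.512)/(1.645 − (-0.6745)) = 0.554.
μ = 3.512 − (-0.6745)·0.554 = 3.885.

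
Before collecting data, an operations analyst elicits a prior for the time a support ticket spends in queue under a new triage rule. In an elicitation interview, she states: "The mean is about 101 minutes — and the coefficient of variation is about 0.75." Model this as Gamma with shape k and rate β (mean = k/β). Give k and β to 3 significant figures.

k ≈ 1.78, β ≈ 0.0176

For Gamma(k, rate β): mean = k/β, variance = k/β², so CV = 1/√k.
CV = 0.75, hence k = 1/CV² = 1.78.
Then β = k/mean = 1.78/101 = 0.0176.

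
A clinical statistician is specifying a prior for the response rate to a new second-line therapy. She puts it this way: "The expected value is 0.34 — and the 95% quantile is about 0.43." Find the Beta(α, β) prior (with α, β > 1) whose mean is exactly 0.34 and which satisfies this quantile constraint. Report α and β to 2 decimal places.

α ≈ 26.54, β ≈ 51.51

With mean 0.34 fixed, write α = 0.34s, β = 0.66s where s = α+β.
Need P(θ < 0.43) = 0.95 under Beta(0.34s, 0.66s). Normal approximation: (q−m)/√(m(1−m)/s) ≈ z_{0.95} = 1.64, so s ≈ 0.34·0.66·(1.64)²/(0.43−0.34)² = 75.0.
At s = 75.0: P(θ<0.43) ≈ 0.947. Adjusting to match 0.95 gives s ≈ 78.05.
So α = 0.34·78.05 ≈ 26.54, β = 0.66·78.05 ≈ 51.51.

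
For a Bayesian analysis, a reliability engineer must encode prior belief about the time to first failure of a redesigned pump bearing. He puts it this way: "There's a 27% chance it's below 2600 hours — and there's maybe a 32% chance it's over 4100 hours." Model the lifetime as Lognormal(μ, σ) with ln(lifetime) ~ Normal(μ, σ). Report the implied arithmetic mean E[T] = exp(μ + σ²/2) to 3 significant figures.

If T ~ Lognormal(μ,σ) then ln T ~ Normal(μ,σ), so the p-quantile of ln T is μ + z_p·σ.
ln(2600) = 7.863 and ln(4100) = 8.319; z_{0.27} = -0.6128, z_{0.68} = 0.4677.
σ = (8.319 − 7.863)/(0.4677 − (-0.6128)) = 0.422.
μ = 7.863 − (-0.6128)·0.422 = 8.122.
E[T] = exp(μ + σ²/2) = exp(8.122 + 0.0888) = 3680 hours.

E[T] ≈ 3680 hours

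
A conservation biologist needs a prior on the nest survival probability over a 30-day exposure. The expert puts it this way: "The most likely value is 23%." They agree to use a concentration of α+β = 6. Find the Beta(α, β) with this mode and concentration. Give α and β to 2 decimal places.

α = 1.92, β = 4.08

For α,β > 1 the Beta mode is (α−1)/(α+β−2). With α+β = 6, the mode is (α−1)/4.
Set (α−1)/4 = 0.23 → α = 1 + 0.23·4 = 1.92.
β = 6 − α = 4.08.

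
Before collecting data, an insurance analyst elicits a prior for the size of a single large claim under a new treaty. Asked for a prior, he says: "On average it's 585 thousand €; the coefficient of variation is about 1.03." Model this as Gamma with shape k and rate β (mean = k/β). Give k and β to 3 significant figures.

k ≈ 0.943, β ≈ 0.00161

For Gamma(k, rate β): mean = k/β, variance = k/β², so CV = 1/√k.
CV = 1.03, hence k = 1/CV² = 0.943.
Then β = k/mean = 0.943/585 = 0.00161.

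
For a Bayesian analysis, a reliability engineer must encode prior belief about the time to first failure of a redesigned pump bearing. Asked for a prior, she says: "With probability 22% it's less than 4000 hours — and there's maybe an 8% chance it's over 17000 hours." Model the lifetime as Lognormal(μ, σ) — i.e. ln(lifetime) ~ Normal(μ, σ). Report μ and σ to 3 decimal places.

If T ~ Lognormal(μ,σ) then ln T ~ Normal(μ,σ), so the p-quantile of ln T is μ + z_p·σ.
ln(4000) = 8.294 and ln(17000) = 9.741; z_{0.22} = -0.7722, z_{0.92} = 1.405.
σ = (9.741 − 8.294)/(1.405 − (-0.7722)) = 0.665.
μ = 8.294 − (-0.7722)·0.665 = 8.807.

μ ≈ 8.807, σ ≈ 0.665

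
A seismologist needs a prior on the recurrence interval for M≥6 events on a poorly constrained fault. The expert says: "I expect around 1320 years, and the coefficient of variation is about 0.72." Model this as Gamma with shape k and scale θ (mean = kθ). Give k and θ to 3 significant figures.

For Gamma(k, scale θ): mean = kθ, variance = kθ², so CV = 1/√k.
CV = 0.72, hence k = 1/CV² = 1.93.
Then θ = mean/k = 1320/1.93 = 684.

k ≈ 1.93, θ ≈ 684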